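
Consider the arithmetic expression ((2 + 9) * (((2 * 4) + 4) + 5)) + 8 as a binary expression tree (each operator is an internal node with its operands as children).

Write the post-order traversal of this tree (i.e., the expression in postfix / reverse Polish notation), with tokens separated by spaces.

2 9 + 2 4 * 4 + 5 + * 8 +

Post-order on an expression tree gives postfix notation: for each operator, emit left operand, right operand, then the operator.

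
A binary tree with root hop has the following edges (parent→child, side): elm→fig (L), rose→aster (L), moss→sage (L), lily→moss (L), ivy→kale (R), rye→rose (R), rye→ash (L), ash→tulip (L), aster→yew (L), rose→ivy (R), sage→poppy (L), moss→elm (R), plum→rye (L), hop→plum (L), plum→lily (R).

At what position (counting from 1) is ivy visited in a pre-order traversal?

9

Pre-order visits the node, then its left subtree, then its right subtree.
Visit hop.
At hop: go left to plum.
  Visit plum.
  At plum: go left to rye.
    Visit rye.
    At rye: go left to ash.
      Visit ash.
      At ash: go left to tulip.
        tulip is a leaf — visit tulip.
      At ash: no right child.
    At rye: go right to rose.
      Visit rose.
      At rose: go left to aster.
        Visit aster.
        At aster: go left to yew.
          yew is a leaf — visit yew.
        At aster: no right child.
      At rose: go right to ivy.
        Visit ivy.
        At ivy: no left child.
        At ivy: go right to kale.
          kale is a leaf — visit kale.
  At plum: go right to lily.
    Visit lily.
    At lily: go left to moss.
      Visit moss.
      At moss: go left to sage.
        Visit sage.
        At sage: go left to poppy.
          poppy is a leaf — visit poppy.
        At sage: no right child.
      At moss: go right to elm.
        Visit elm.
        At elm: go left to fig.
          fig is a leaf — visit fig.
        At elm: no right child.
    At lily: no right child.
At hop: no right child.
Full pre-order sequence: hop, plum, rye, ash, tulip, rose, aster, yew, ivy, kale, lily, moss, sage, poppy, elm, fig.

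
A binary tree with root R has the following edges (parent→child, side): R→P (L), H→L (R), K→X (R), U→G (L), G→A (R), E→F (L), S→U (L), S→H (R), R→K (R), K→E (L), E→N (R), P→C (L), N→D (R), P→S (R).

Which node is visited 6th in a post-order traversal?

Post-order visits the left subtree, then the right subtree, then the node.
At R: go left to P.
  At P: go left to C.
    C is a leaf — visit C.
  At P: go right to S.
    At S: go left to U.
      At U: go left to G.
        At G: no left child.
        At G: go right to A.
          A is a leaf — visit A.
        Visit G.
      At U: no right child.
      Visit U.
    At S: go right to H.
      At H: no left child.
      At H: go right to L.
        L is a leaf — visit L.
      Visit H.
    Visit S.
  Visit P.
At R: go right to K.
  At K: go left to E.
    At E: go left to F.
      F is a leaf — visit F.
    At E: go right to N.
      At N: no left child.
      At N: go right to D.
        D is a leaf — visit D.
      Visit N.
    Visit E.
  At K: go right to X.
    X is a leaf — visit X.
  Visit K.
Visit R.
Full post-order sequence: C, A, G, U, L, H, S, P, F, D, N, E, X, K, R.

H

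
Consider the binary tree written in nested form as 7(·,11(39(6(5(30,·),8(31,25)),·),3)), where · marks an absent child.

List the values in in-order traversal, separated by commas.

In-order visits the left subtree, then the node, then the right subtree.
At 7: no left child.
Visit 7.
At 7: go right to 11.
  At 11: go left to 39.
    At 39: go left to 6.
      At 6: go left to 5.
        At 5: go left to 30.
          30 is a leaf — visit 30.
        Visit 5.
        At 5: no right child.
      Visit 6.
      At 6: go right to 8.
        At 8: go left to 31.
          31 is a leaf — visit 31.
        Visit 8.
        At 8: go right to 25.
          25 is a leaf — visit 25.
    Visit 39.
    At 39: no right child.
  Visit 11.
  At 11: go right to 3.
    3 is a leaf — visit 3.

7, 30, 5, 6, 31, 8, 25, 39, 11, 3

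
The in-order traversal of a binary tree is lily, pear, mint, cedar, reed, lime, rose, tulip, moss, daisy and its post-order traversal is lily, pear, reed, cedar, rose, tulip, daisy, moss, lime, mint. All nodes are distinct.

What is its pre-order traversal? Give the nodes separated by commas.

The last element of post-order is the root; it splits in-order into left and right subtrees.
Root mint: left subtree has 2 nodes {lily, pear}, right has 7 {cedar, reed, lime, rose, tulip, moss, daisy}.
  Root pear: left subtree has 1 node {lily}, right has 0 { }.
  Root lime: left subtree has 2 nodes {cedar, reed}, right has 4 {rose, tulip, moss, daisy}.
    Root cedar: left subtree has 0 nodes { }, right has 1 {reed}.
    Root moss: left subtree has 2 nodes {rose, tulip}, right has 1 {daisy}.
      Root tulip: left subtree has 1 node {rose}, right has 0 { }.

mint, pear, lily, lime, cedar, reed, moss, tulip, rose, daisy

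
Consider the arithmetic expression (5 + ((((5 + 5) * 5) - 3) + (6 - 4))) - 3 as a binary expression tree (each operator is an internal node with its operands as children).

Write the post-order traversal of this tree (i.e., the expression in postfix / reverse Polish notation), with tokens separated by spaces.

Post-order on an expression tree gives postfix notation: for each operator, emit left operand, right operand, then the operator.

5 5 5 + 5 * 3 - 6 4 - + + 3 -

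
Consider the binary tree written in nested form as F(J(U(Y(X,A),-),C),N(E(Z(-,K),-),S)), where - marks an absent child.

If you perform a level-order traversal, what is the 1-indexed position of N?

3

Level-order visits nodes level by level from the root, left to right within each level.
Level 0: F
Level 1: J, N
Level 2: U, C, E, S
Level 3: Y, Z
Level 4: X, A, K
Full level-order sequence: F, J, N, U, C, E, S, Y, Z, X, A, K.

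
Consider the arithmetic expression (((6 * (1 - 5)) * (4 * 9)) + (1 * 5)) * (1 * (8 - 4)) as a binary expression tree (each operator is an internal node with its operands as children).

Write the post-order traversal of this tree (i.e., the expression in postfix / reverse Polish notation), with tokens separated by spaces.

Post-order on an expression tree gives postfix notation: for each operator, emit left operand, right operand, then the operator.

6 1 5 - * 4 9 * * 1 5 * + 1 8 4 - * *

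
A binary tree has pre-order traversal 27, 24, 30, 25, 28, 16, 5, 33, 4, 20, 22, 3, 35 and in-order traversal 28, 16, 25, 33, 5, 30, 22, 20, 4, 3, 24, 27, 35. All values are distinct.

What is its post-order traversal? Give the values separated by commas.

The first element of pre-order is the root; it splits in-order into left and right subtrees.
Root 27: left subtree has 11 nodes {28, 16, 25, 33, 5, 30, 22, 20, 4, 3, 24}, right has 1 {35}.
  Root 24: left subtree has 10 nodes {28, 16, 25, 33, 5, 30, 22, 20, 4, 3}, right has 0 { }.
    Root 30: left subtree has 5 nodes {28, 16, 25, 33, 5}, right has 4 {22, 20, 4, 3}.
      Root 25: left subtree has 2 nodes {28, 16}, right has 2 {33, 5}.
        Root 28: left subtree has 0 nodes { }, right has 1 {16}.
        Root 5: left subtree has 1 node {33}, right has 0 { }.
      Root 4: left subtree has 2 nodes {22, 20}, right has 1 {3}.
        Root 20: left subtree has 1 node {22}, right has 0 { }.

16, 28, 33, 5, 25, 22, 20, 3, 4, 30, 24, 35, 27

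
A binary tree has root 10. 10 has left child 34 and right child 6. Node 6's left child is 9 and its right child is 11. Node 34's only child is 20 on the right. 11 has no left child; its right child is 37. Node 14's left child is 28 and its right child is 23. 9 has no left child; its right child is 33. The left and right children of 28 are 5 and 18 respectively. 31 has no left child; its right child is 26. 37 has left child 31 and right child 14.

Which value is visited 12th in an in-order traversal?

28

In-order visits the left subtree, then the node, then the right subtree.
At 10: go left to 34.
  At 34: no left child.
  Visit 34.
  At 34: go right to 20.
    20 is a leaf — visit 20.
Visit 10.
At 10: go right to 6.
  At 6: go left to 9.
    At 9: no left child.
    Visit 9.
    At 9: go right to 33.
      33 is a leaf — visit 33.
  Visit 6.
  At 6: go right to 11.
    At 11: no left child.
    Visit 11.
    At 11: go right to 37.
      At 37: go left to 31.
        At 31: no left child.
        Visit 31.
        At 31: go right to 26.
          26 is a leaf — visit 26.
      Visit 37.
      At 37: go right to 14.
        At 14: go left to 28.
          At 28: go left to 5.
            5 is a leaf — visit 5.
          Visit 28.
          At 28: go right to 18.
            18 is a leaf — visit 18.
        Visit 14.
        At 14: go right to 23.
          23 is a leaf — visit 23.
Full in-order sequence: 34, 20, 10, 9, 33, 6, 11, 31, 26, 37, 5, 28, 18, 14, 23.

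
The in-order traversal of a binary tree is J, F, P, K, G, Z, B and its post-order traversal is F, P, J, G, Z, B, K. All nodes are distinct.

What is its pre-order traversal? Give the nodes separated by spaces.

The last element of post-order is the root; it splits in-order into left and right subtrees.
Root K: left subtree has 3 nodes {J, F, P}, right has 3 {G, Z, B}.
  Root J: left subtree has 0 nodes { }, right has 2 {F, P}.
    Root P: left subtree has 1 node {F}, right has 0 { }.
  Root B: left subtree has 2 nodes {G, Z}, right has 0 { }.
    Root Z: left subtree has 1 node {G}, right has 0 { }.

K J P F B Z G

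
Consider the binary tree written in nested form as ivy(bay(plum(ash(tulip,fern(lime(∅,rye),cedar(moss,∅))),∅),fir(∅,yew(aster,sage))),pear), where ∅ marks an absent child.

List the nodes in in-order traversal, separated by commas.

In-order visits the left subtree, then the node, then the right subtree.
At ivy: go left to bay.
  At bay: go left to plum.
    At plum: go left to ash.
      At ash: go left to tulip.
        tulip is a leaf — visit tulip.
      Visit ash.
      At ash: go right to fern.
        At fern: go left to lime.
          At lime: no left child.
          Visit lime.
          At lime: go right to rye.
            rye is a leaf — visit rye.
        Visit fern.
        At fern: go right to cedar.
          At cedar: go left to moss.
            moss is a leaf — visit moss.
          Visit cedar.
          At cedar: no right child.
    Visit plum.
    At plum: no right child.
  Visit bay.
  At bay: go right to fir.
    At fir: no left child.
    Visit fir.
    At fir: go right to yew.
      At yew: go left to aster.
        aster is a leaf — visit aster.
      Visit yew.
      At yew: go right to sage.
        sage is a leaf — visit sage.
Visit ivy.
At ivy: go right to pear.
  pear is a leaf — visit pear.

tulip, ash, lime, rye, fern, moss, cedar, plum, bay, fir, aster, yew, sage, ivy, pear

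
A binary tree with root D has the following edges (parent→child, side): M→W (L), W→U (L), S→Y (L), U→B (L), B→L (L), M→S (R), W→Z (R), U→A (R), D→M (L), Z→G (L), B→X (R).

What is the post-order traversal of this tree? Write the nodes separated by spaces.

L X B A U G Z W Y S M D

Post-order visits the left subtree, then the right subtree, then the node.
At D: go left to M.
  At M: go left to W.
    At W: go left to U.
      At U: go left to B.
        At B: go left to L.
          L is a leaf — visit L.
        At B: go right to X.
          X is a leaf — visit X.
        Visit B.
      At U: go right to A.
        A is a leaf — visit A.
      Visit U.
    At W: go right to Z.
      At Z: go left to G.
        G is a leaf — visit G.
      At Z: no right child.
      Visit Z.
    Visit W.
  At M: go right to S.
    At S: go left to Y.
      Y is a leaf — visit Y.
    At S: no right child.
    Visit S.
  Visit M.
At D: no right child.
Visit D.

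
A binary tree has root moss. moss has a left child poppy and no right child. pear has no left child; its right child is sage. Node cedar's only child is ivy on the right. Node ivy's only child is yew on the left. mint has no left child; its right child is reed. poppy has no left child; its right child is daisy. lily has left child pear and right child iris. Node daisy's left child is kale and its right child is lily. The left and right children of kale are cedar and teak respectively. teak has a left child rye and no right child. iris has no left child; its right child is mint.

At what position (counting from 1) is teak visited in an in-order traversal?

In-order visits the left subtree, then the node, then the right subtree.
At moss: go left to poppy.
  At poppy: no left child.
  Visit poppy.
  At poppy: go right to daisy.
    At daisy: go left to kale.
      At kale: go left to cedar.
        At cedar: no left child.
        Visit cedar.
        At cedar: go right to ivy.
          At ivy: go left to yew.
            yew is a leaf — visit yew.
          Visit ivy.
          At ivy: no right child.
      Visit kale.
      At kale: go right to teak.
        At teak: go left to rye.
          rye is a leaf — visit rye.
        Visit teak.
        At teak: no right child.
    Visit daisy.
    At daisy: go right to lily.
      At lily: go left to pear.
        At pear: no left child.
        Visit pear.
        At pear: go right to sage.
          sage is a leaf — visit sage.
      Visit lily.
      At lily: go right to iris.
        At iris: no left child.
        Visit iris.
        At iris: go right to mint.
          At mint: no left child.
          Visit mint.
          At mint: go right to reed.
            reed is a leaf — visit reed.
Visit moss.
At moss: no right child.
Full in-order sequence: poppy, cedar, yew, ivy, kale, rye, teak, daisy, pear, sage, lily, iris, mint, reed, moss.

7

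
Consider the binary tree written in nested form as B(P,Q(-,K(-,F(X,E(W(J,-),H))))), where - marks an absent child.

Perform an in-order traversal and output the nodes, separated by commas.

P, B, Q, K, X, F, J, W, E, H

In-order visits the left subtree, then the node, then the right subtree.
At B: go left to P.
  P is a leaf — visit P.
Visit B.
At B: go right to Q.
  At Q: no left child.
  Visit Q.
  At Q: go right to K.
    At K: no left child.
    Visit K.
    At K: go right to F.
      At F: go left to X.
        X is a leaf — visit X.
      Visit F.
      At F: go right to E.
        At E: go left to W.
          At W: go left to J.
            J is a leaf — visit J.
          Visit W.
          At W: no right child.
        Visit E.
        At E: go right to H.
          H is a leaf — visit H.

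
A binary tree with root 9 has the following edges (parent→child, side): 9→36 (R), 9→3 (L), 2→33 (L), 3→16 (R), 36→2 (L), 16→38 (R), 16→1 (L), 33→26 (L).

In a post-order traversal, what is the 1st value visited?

Post-order visits the left subtree, then the right subtree, then the node.
At 9: go left to 3.
  At 3: no left child.
  At 3: go right to 16.
    At 16: go left to 1.
      1 is a leaf — visit 1.
    At 16: go right to 38.
      38 is a leaf — visit 38.
    Visit 16.
  Visit 3.
At 9: go right to 36.
  At 36: go left to 2.
    At 2: go left to 33.
      At 33: go left to 26.
        26 is a leaf — visit 26.
      At 33: no right child.
      Visit 33.
    At 2: no right child.
    Visit 2.
  At 36: no right child.
  Visit 36.
Visit 9.
Full post-order sequence: 1, 38, 16, 3, 26, 33, 2, 36, 9.

1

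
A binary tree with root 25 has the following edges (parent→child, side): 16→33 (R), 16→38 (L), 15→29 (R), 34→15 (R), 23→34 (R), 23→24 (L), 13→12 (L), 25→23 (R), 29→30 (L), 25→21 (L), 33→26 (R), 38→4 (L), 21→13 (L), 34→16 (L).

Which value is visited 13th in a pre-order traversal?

15

Pre-order visits the node, then its left subtree, then its right subtree.
Visit 25.
At 25: go left to 21.
  Visit 21.
  At 21: go left to 13.
    Visit 13.
    At 13: go left to 12.
      12 is a leaf — visit 12.
    At 13: no right child.
  At 21: no right child.
At 25: go right to 23.
  Visit 23.
  At 23: go left to 24.
    24 is a leaf — visit 24.
  At 23: go right to 34.
    Visit 34.
    At 34: go left to 16.
      Visit 16.
      At 16: go left to 38.
        Visit 38.
        At 38: go left to 4.
          4 is a leaf — visit 4.
        At 38: no right child.
      At 16: go right to 33.
        Visit 33.
        At 33: no left child.
        At 33: go right to 26.
          26 is a leaf — visit 26.
    At 34: go right to 15.
      Visit 15.
      At 15: no left child.
      At 15: go right to 29.
        Visit 29.
        At 29: go left to 30.
          30 is a leaf — visit 30.
        At 29: no right child.
Full pre-order sequence: 25, 21, 13, 12, 23, 24, 34, 16, 38, 4, 33, 26, 15, 29, 30.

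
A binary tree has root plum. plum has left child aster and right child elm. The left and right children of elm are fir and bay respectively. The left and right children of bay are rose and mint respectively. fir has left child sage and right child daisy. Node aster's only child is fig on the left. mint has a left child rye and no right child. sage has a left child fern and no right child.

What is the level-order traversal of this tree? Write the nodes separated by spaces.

Level-order visits nodes level by level from the root, left to right within each level.
Level 0: plum
Level 1: aster, elm
Level 2: fig, fir, bay
Level 3: sage, daisy, rose, mint
Level 4: fern, rye

plum aster elm fig fir bay sage daisy rose mint fern rye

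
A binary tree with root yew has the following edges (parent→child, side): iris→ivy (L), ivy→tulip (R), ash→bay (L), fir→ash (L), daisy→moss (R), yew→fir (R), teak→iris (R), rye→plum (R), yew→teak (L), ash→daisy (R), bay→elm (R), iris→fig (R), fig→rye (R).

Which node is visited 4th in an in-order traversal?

In-order visits the left subtree, then the node, then the right subtree.
At yew: go left to teak.
  At teak: no left child.
  Visit teak.
  At teak: go right to iris.
    At iris: go left to ivy.
      At ivy: no left child.
      Visit ivy.
      At ivy: go right to tulip.
        tulip is a leaf — visit tulip.
    Visit iris.
    At iris: go right to fig.
      At fig: no left child.
      Visit fig.
      At fig: go right to rye.
        At rye: no left child.
        Visit rye.
        At rye: go right to plum.
          plum is a leaf — visit plum.
Visit yew.
At yew: go right to fir.
  At fir: go left to ash.
    At ash: go left to bay.
      At bay: no left child.
      Visit bay.
      At bay: go right to elm.
        elm is a leaf — visit elm.
    Visit ash.
    At ash: go right to daisy.
      At daisy: no left child.
      Visit daisy.
      At daisy: go right to moss.
        moss is a leaf — visit moss.
  Visit fir.
  At fir: no right child.
Full in-order sequence: teak, ivy, tulip, iris, fig, rye, plum, yew, bay, elm, ash, daisy, moss, fir.

iris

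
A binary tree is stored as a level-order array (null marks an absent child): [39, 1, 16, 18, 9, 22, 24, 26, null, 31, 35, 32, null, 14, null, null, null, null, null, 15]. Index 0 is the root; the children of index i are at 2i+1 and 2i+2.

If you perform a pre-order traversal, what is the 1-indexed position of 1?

Pre-order visits the node, then its left subtree, then its right subtree.
Visit 39.
At 39: go left to 1.
  Visit 1.
  At 1: go left to 18.
    Visit 18.
    At 18: go left to 26.
      26 is a leaf — visit 26.
    At 18: no right child.
  At 1: go right to 9.
    Visit 9.
    At 9: go left to 31.
      Visit 31.
      At 31: go left to 15.
        15 is a leaf — visit 15.
      At 31: no right child.
    At 9: go right to 35.
      35 is a leaf — visit 35.
At 39: go right to 16.
  Visit 16.
  At 16: go left to 22.
    Visit 22.
    At 22: go left to 32.
      32 is a leaf — visit 32.
    At 22: no right child.
  At 16: go right to 24.
    Visit 24.
    At 24: go left to 14.
      14 is a leaf — visit 14.
    At 24: no right child.
Full pre-order sequence: 39, 1, 18, 26, 9, 31, 15, 35, 16, 22, 32, 24, 14.

2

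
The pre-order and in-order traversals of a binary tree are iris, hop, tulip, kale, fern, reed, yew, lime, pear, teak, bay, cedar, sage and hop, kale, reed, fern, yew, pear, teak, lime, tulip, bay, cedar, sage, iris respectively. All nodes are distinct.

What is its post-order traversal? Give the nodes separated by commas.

reed, teak, pear, lime, yew, fern, kale, sage, cedar, bay, tulip, hop, iris

The first element of pre-order is the root; it splits in-order into left and right subtrees.
Root iris: left subtree has 12 nodes {hop, kale, reed, fern, yew, pear, teak, lime, tulip, bay, cedar, sage}, right has 0 { }.
  Root hop: left subtree has 0 nodes { }, right has 11 {kale, reed, fern, yew, pear, teak, lime, tulip, bay, cedar, sage}.
    Root tulip: left subtree has 7 nodes {kale, reed, fern, yew, pear, teak, lime}, right has 3 {bay, cedar, sage}.
      Root kale: left subtree has 0 nodes { }, right has 6 {reed, fern, yew, pear, teak, lime}.
        Root fern: left subtree has 1 node {reed}, right has 4 {yew, pear, teak, lime}.
          Root yew: left subtree has 0 nodes { }, right has 3 {pear, teak, lime}.
            Root lime: left subtree has 2 nodes {pear, teak}, right has 0 { }.
              Root pear: left subtree has 0 nodes { }, right has 1 {teak}.
      Root bay: left subtree has 0 nodes { }, right has 2 {cedar, sage}.
        Root cedar: left subtree has 0 nodes { }, right has 1 {sage}.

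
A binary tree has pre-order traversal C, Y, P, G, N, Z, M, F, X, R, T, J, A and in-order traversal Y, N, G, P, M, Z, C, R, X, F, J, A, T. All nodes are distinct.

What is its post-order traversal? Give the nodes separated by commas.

N, G, M, Z, P, Y, R, X, A, J, T, F, C

The first element of pre-order is the root; it splits in-order into left and right subtrees.
Root C: left subtree has 6 nodes {Y, N, G, P, M, Z}, right has 6 {R, X, F, J, A, T}.
  Root Y: left subtree has 0 nodes { }, right has 5 {N, G, P, M, Z}.
    Root P: left subtree has 2 nodes {N, G}, right has 2 {M, Z}.
      Root G: left subtree has 1 node {N}, right has 0 { }.
      Root Z: left subtree has 1 node {M}, right has 0 { }.
  Root F: left subtree has 2 nodes {R, X}, right has 3 {J, A, T}.
    Root X: left subtree has 1 node {R}, right has 0 { }.
    Root T: left subtree has 2 nodes {J, A}, right has 0 { }.
      Root J: left subtree has 0 nodes { }, right has 1 {A}.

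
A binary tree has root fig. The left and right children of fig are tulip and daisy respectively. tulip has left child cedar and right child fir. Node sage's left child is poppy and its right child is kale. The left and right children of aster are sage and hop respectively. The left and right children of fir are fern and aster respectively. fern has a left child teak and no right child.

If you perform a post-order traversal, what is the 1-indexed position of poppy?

Post-order visits the left subtree, then the right subtree, then the node.
At fig: go left to tulip.
  At tulip: go left to cedar.
    cedar is a leaf — visit cedar.
  At tulip: go right to fir.
    At fir: go left to fern.
      At fern: go left to teak.
        teak is a leaf — visit teak.
      At fern: no right child.
      Visit fern.
    At fir: go right to aster.
      At aster: go left to sage.
        At sage: go left to poppy.
          poppy is a leaf — visit poppy.
        At sage: go right to kale.
          kale is a leaf — visit kale.
        Visit sage.
      At aster: go right to hop.
        hop is a leaf — visit hop.
      Visit aster.
    Visit fir.
  Visit tulip.
At fig: go right to daisy.
  daisy is a leaf — visit daisy.
Visit fig.
Full post-order sequence: cedar, teak, fern, poppy, kale, sage, hop, aster, fir, tulip, daisy, fig.

4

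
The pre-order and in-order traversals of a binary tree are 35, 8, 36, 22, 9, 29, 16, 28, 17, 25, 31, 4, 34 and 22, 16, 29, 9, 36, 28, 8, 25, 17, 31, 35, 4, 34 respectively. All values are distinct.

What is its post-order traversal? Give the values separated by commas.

The first element of pre-order is the root; it splits in-order into left and right subtrees.
Root 35: left subtree has 10 nodes {22, 16, 29, 9, 36, 28, 8, 25, 17, 31}, right has 2 {4, 34}.
  Root 8: left subtree has 6 nodes {22, 16, 29, 9, 36, 28}, right has 3 {25, 17, 31}.
    Root 36: left subtree has 4 nodes {22, 16, 29, 9}, right has 1 {28}.
      Root 22: left subtree has 0 nodes { }, right has 3 {16, 29, 9}.
        Root 9: left subtree has 2 nodes {16, 29}, right has 0 { }.
          Root 29: left subtree has 1 node {16}, right has 0 { }.
    Root 17: left subtree has 1 node {25}, right has 1 {31}.
  Root 4: left subtree has 0 nodes { }, right has 1 {34}.

16, 29, 9, 22, 28, 36, 25, 31, 17, 8, 34, 4, 35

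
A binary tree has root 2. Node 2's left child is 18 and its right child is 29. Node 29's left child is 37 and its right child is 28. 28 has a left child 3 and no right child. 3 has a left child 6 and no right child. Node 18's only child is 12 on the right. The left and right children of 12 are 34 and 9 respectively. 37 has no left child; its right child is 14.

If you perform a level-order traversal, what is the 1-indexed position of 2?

1

Level-order visits nodes level by level from the root, left to right within each level.
Level 0: 2
Level 1: 18, 29
Level 2: 12, 37, 28
Level 3: 34, 9, 14, 3
Level 4: 6
Full level-order sequence: 2, 18, 29, 12, 37, 28, 34, 9, 14, 3, 6.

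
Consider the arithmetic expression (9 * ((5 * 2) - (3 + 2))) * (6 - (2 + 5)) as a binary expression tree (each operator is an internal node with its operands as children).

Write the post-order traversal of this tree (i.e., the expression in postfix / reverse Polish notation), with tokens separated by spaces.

Post-order on an expression tree gives postfix notation: for each operator, emit left operand, right operand, then the operator.

9 5 2 * 3 2 + - * 6 2 5 + - *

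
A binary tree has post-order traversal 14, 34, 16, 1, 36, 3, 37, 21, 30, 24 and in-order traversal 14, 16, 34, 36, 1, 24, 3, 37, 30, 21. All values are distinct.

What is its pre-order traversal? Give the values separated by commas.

The last element of post-order is the root; it splits in-order into left and right subtrees.
Root 24: left subtree has 5 nodes {14, 16, 34, 36, 1}, right has 4 {3, 37, 30, 21}.
  Root 36: left subtree has 3 nodes {14, 16, 34}, right has 1 {1}.
    Root 16: left subtree has 1 node {14}, right has 1 {34}.
  Root 30: left subtree has 2 nodes {3, 37}, right has 1 {21}.
    Root 37: left subtree has 1 node {3}, right has 0 { }.

24, 36, 16, 14, 34, 1, 30, 37, 3, 21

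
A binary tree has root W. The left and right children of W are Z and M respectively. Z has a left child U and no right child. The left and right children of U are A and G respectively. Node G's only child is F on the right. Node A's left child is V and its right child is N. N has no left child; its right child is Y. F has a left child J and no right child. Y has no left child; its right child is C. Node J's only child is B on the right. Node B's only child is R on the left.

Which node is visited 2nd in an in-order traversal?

In-order visits the left subtree, then the node, then the right subtree.
At W: go left to Z.
  At Z: go left to U.
    At U: go left to A.
      At A: go left to V.
        V is a leaf — visit V.
      Visit A.
      At A: go right to N.
        At N: no left child.
        Visit N.
        At N: go right to Y.
          At Y: no left child.
          Visit Y.
          At Y: go right to C.
            C is a leaf — visit C.
    Visit U.
    At U: go right to G.
      At G: no left child.
      Visit G.
      At G: go right to F.
        At F: go left to J.
          At J: no left child.
          Visit J.
          At J: go right to B.
            At B: go left to R.
              R is a leaf — visit R.
            Visit B.
            At B: no right child.
        Visit F.
        At F: no right child.
  Visit Z.
  At Z: no right child.
Visit W.
At W: go right to M.
  M is a leaf — visit M.
Full in-order sequence: V, A, N, Y, C, U, G, J, R, B, F, Z, W, M.

A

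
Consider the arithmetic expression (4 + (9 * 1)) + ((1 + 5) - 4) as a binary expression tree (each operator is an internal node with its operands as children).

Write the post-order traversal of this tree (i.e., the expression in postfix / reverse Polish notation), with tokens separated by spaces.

Post-order on an expression tree gives postfix notation: for each operator, emit left operand, right operand, then the operator.

4 9 1 * + 1 5 + 4 - +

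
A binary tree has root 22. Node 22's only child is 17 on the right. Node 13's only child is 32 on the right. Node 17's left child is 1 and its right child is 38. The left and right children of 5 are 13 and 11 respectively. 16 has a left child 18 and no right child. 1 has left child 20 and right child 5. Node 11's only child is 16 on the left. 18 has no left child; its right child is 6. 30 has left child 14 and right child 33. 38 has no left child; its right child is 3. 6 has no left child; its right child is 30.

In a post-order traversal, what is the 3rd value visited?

Post-order visits the left subtree, then the right subtree, then the node.
At 22: no left child.
At 22: go right to 17.
  At 17: go left to 1.
    At 1: go left to 20.
      20 is a leaf — visit 20.
    At 1: go right to 5.
      At 5: go left to 13.
        At 13: no left child.
        At 13: go right to 32.
          32 is a leaf — visit 32.
        Visit 13.
      At 5: go right to 11.
        At 11: go left to 16.
          At 16: go left to 18.
            At 18: no left child.
            At 18: go right to 6.
              At 6: no left child.
              At 6: go right to 30.
                At 30: go left to 14.
                  14 is a leaf — visit 14.
                At 30: go right to 33.
                  33 is a leaf — visit 33.
                Visit 30.
              Visit 6.
            Visit 18.
          At 16: no right child.
          Visit 16.
        At 11: no right child.
        Visit 11.
      Visit 5.
    Visit 1.
  At 17: go right to 38.
    At 38: no left child.
    At 38: go right to 3.
      3 is a leaf — visit 3.
    Visit 38.
  Visit 17.
Visit 22.
Full post-order sequence: 20, 32, 13, 14, 33, 30, 6, 18, 16, 11, 5, 1, 3, 38, 17, 22.

13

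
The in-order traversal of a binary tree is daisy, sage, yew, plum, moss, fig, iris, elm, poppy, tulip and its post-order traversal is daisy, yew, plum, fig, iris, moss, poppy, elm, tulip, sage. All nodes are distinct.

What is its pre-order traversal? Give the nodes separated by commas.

The last element of post-order is the root; it splits in-order into left and right subtrees.
Root sage: left subtree has 1 node {daisy}, right has 8 {yew, plum, moss, fig, iris, elm, poppy, tulip}.
  Root tulip: left subtree has 7 nodes {yew, plum, moss, fig, iris, elm, poppy}, right has 0 { }.
    Root elm: left subtree has 5 nodes {yew, plum, moss, fig, iris}, right has 1 {poppy}.
      Root moss: left subtree has 2 nodes {yew, plum}, right has 2 {fig, iris}.
        Root plum: left subtree has 1 node {yew}, right has 0 { }.
        Root iris: left subtree has 1 node {fig}, right has 0 { }.

sage, daisy, tulip, elm, moss, plum, yew, iris, fig, poppy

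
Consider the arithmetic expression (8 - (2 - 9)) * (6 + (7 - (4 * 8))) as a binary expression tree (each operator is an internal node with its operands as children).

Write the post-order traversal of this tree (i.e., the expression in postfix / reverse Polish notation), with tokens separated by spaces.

Post-order on an expression tree gives postfix notation: for each operator, emit left operand, right operand, then the operator.

8 2 9 - - 6 7 4 8 * - + *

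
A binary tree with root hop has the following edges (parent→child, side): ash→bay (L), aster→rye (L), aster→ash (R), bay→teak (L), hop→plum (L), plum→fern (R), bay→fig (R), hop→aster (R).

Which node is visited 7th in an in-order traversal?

bay

In-order visits the left subtree, then the node, then the right subtree.
At hop: go left to plum.
  At plum: no left child.
  Visit plum.
  At plum: go right to fern.
    fern is a leaf — visit fern.
Visit hop.
At hop: go right to aster.
  At aster: go left to rye.
    rye is a leaf — visit rye.
  Visit aster.
  At aster: go right to ash.
    At ash: go left to bay.
      At bay: go left to teak.
        teak is a leaf — visit teak.
      Visit bay.
      At bay: go right to fig.
        fig is a leaf — visit fig.
    Visit ash.
    At ash: no right child.
Full in-order sequence: plum, fern, hop, rye, aster, teak, bay, fig, ash.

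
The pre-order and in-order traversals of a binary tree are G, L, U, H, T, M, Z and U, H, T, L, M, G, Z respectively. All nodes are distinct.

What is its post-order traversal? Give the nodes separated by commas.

The first element of pre-order is the root; it splits in-order into left and right subtrees.
Root G: left subtree has 5 nodes {U, H, T, L, M}, right has 1 {Z}.
  Root L: left subtree has 3 nodes {U, H, T}, right has 1 {M}.
    Root U: left subtree has 0 nodes { }, right has 2 {H, T}.
      Root H: left subtree has 0 nodes { }, right has 1 {T}.

T, H, U, M, L, Z, G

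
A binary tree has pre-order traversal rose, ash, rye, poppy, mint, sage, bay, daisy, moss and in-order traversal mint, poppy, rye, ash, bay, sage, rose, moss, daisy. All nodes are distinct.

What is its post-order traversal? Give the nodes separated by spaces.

mint poppy rye bay sage ash moss daisy rose

The first element of pre-order is the root; it splits in-order into left and right subtrees.
Root rose: left subtree has 6 nodes {mint, poppy, rye, ash, bay, sage}, right has 2 {moss, daisy}.
  Root ash: left subtree has 3 nodes {mint, poppy, rye}, right has 2 {bay, sage}.
    Root rye: left subtree has 2 nodes {mint, poppy}, right has 0 { }.
      Root poppy: left subtree has 1 node {mint}, right has 0 { }.
    Root sage: left subtree has 1 node {bay}, right has 0 { }.
  Root daisy: left subtree has 1 node {moss}, right has 0 { }.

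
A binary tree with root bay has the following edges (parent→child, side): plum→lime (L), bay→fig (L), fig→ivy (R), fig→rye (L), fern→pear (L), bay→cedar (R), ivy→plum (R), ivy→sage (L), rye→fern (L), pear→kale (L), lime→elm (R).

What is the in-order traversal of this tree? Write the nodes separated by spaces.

kale pear fern rye fig sage ivy lime elm plum bay cedar

In-order visits the left subtree, then the node, then the right subtree.
At bay: go left to fig.
  At fig: go left to rye.
    At rye: go left to fern.
      At fern: go left to pear.
        At pear: go left to kale.
          kale is a leaf — visit kale.
        Visit pear.
        At pear: no right child.
      Visit fern.
      At fern: no right child.
    Visit rye.
    At rye: no right child.
  Visit fig.
  At fig: go right to ivy.
    At ivy: go left to sage.
      sage is a leaf — visit sage.
    Visit ivy.
    At ivy: go right to plum.
      At plum: go left to lime.
        At lime: no left child.
        Visit lime.
        At lime: go right to elm.
          elm is a leaf — visit elm.
      Visit plum.
      At plum: no right child.
Visit bay.
At bay: go right to cedar.
  cedar is a leaf — visit cedar.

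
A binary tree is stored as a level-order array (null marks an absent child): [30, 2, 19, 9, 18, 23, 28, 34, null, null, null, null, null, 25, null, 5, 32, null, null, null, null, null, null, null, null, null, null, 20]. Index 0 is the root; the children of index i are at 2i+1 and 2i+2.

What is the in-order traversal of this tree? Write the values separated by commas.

In-order visits the left subtree, then the node, then the right subtree.
At 30: go left to 2.
  At 2: go left to 9.
    At 9: go left to 34.
      At 34: go left to 5.
        5 is a leaf — visit 5.
      Visit 34.
      At 34: go right to 32.
        32 is a leaf — visit 32.
    Visit 9.
    At 9: no right child.
  Visit 2.
  At 2: go right to 18.
    18 is a leaf — visit 18.
Visit 30.
At 30: go right to 19.
  At 19: go left to 23.
    23 is a leaf — visit 23.
  Visit 19.
  At 19: go right to 28.
    At 28: go left to 25.
      At 25: go left to 20.
        20 is a leaf — visit 20.
      Visit 25.
      At 25: no right child.
    Visit 28.
    At 28: no right child.

5, 34, 32, 9, 2, 18, 30, 23, 19, 20, 25, 28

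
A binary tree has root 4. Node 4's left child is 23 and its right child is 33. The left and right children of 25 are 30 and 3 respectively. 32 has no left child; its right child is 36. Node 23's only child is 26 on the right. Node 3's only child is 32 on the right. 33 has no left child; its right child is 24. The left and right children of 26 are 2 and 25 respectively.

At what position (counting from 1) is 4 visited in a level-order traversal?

1

Level-order visits nodes level by level from the root, left to right within each level.
Level 0: 4
Level 1: 23, 33
Level 2: 26, 24
Level 3: 2, 25
Level 4: 30, 3
Level 5: 32
Level 6: 36
Full level-order sequence: 4, 23, 33, 26, 24, 2, 25, 30, 3, 32, 36.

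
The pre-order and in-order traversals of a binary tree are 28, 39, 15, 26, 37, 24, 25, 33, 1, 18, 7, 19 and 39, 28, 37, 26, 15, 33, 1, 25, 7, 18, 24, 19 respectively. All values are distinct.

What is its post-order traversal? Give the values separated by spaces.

The first element of pre-order is the root; it splits in-order into left and right subtrees.
Root 28: left subtree has 1 node {39}, right has 10 {37, 26, 15, 33, 1, 25, 7, 18, 24, 19}.
  Root 15: left subtree has 2 nodes {37, 26}, right has 7 {33, 1, 25, 7, 18, 24, 19}.
    Root 26: left subtree has 1 node {37}, right has 0 { }.
    Root 24: left subtree has 5 nodes {33, 1, 25, 7, 18}, right has 1 {19}.
      Root 25: left subtree has 2 nodes {33, 1}, right has 2 {7, 18}.
        Root 33: left subtree has 0 nodes { }, right has 1 {1}.
        Root 18: left subtree has 1 node {7}, right has 0 { }.

39 37 26 1 33 7 18 25 19 24 15 28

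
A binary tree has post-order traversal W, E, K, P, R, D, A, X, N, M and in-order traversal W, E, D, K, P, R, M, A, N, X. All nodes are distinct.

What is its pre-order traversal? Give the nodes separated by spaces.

The last element of post-order is the root; it splits in-order into left and right subtrees.
Root M: left subtree has 6 nodes {W, E, D, K, P, R}, right has 3 {A, N, X}.
  Root D: left subtree has 2 nodes {W, E}, right has 3 {K, P, R}.
    Root E: left subtree has 1 node {W}, right has 0 { }.
    Root R: left subtree has 2 nodes {K, P}, right has 0 { }.
      Root P: left subtree has 1 node {K}, right has 0 { }.
  Root N: left subtree has 1 node {A}, right has 1 {X}.

M D E W R P K N A X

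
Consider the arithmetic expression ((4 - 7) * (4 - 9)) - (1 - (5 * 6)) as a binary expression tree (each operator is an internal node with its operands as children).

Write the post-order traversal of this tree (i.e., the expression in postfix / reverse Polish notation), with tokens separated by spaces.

Post-order on an expression tree gives postfix notation: for each operator, emit left operand, right operand, then the operator.

4 7 - 4 9 - * 1 5 6 * - -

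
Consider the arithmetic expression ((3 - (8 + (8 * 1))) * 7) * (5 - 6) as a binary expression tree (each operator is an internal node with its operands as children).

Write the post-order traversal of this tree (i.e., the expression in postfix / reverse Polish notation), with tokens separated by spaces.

3 8 8 1 * + - 7 * 5 6 - *

Post-order on an expression tree gives postfix notation: for each operator, emit left operand, right operand, then the operator.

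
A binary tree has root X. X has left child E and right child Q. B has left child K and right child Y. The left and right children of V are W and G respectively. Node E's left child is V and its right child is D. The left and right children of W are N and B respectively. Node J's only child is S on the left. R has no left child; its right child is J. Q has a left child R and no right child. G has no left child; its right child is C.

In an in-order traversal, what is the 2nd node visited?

W

In-order visits the left subtree, then the node, then the right subtree.
At X: go left to E.
  At E: go left to V.
    At V: go left to W.
      At W: go left to N.
        N is a leaf — visit N.
      Visit W.
      At W: go right to B.
        At B: go left to K.
          K is a leaf — visit K.
        Visit B.
        At B: go right to Y.
          Y is a leaf — visit Y.
    Visit V.
    At V: go right to G.
      At G: no left child.
      Visit G.
      At G: go right to C.
        C is a leaf — visit C.
  Visit E.
  At E: go right to D.
    D is a leaf — visit D.
Visit X.
At X: go right to Q.
  At Q: go left to R.
    At R: no left child.
    Visit R.
    At R: go right to J.
      At J: go left to S.
        S is a leaf — visit S.
      Visit J.
      At J: no right child.
  Visit Q.
  At Q: no right child.
Full in-order sequence: N, W, K, B, Y, V, G, C, E, D, X, R, S, J, Q.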